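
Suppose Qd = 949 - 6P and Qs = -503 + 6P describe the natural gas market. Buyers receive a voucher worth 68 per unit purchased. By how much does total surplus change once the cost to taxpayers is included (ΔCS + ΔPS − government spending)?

Pre-subsidy: 949 - 6P = -503 + 6P gives P* = 121, Q* = 223.
With the rebate, buyers effectively pay Pb = Ps − 68, where Ps is the price sellers receive.
Demand in terms of Ps becomes Qd = 949 − 6(Ps − 68) = 1357 - 6Ps. Setting this equal to supply: 1357 - 6Ps = -503 + 6Ps, so Ps = 155.
Buyers pay Pb = 155 − 68 = 87; Q' = -503 + 6·155 = 427.
ΔCS = ½(223 + 427)(121 − 87) = 11050; ΔPS = ½(223 + 427)(155 − 121) = 11050.
Government spending = 68 × 427 = 29036.
Net change = 11050 + 11050 − 29036 = -6936. The loss equals the DWL triangle ½·68·204.

Net change in total surplus = -6936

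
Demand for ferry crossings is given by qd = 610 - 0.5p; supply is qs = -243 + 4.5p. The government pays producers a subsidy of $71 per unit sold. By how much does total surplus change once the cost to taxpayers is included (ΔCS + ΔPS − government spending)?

Net change in total surplus = -$1134.225

Pre-subsidy: 610 - 0.5p = -243 + 4.5p gives p* = 170.6, q* = 524.7.
With the subsidy, sellers receive ps = pb + 71 for each unit, where pb is the price buyers pay.
Supply in terms of pb becomes qs = -243 + 4.5(pb + 71) = 76.5 + 4.5pb. Setting this equal to demand: 610 - 0.5pb = 76.5 + 4.5pb, so pb = 106.7.
Sellers receive ps = 106.7 + 71 = 177.7; q' = 610 − 0.5·106.7 = 556.65.
ΔCS = ½(524.7 + 556.65)(170.6 − 106.7) = 34549.1325; ΔPS = ½(524.7 + 556.65)(177.7 − 170.6) = 3838.7925.
Government spending = 71 × 556.65 = 39522.15.
Net change = 34549.1325 + 3838.7925 − 39522.15 = -1134.225. The loss equals the DWL triangle ½·71·31.95.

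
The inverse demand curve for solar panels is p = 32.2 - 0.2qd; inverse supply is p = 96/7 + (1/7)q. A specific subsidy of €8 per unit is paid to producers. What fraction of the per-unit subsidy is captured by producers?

Pre-subsidy: 32.2 - 0.2q = 96/7 + (1/7)q gives q* = 647/12 and p* = 257/12.
With the subsidy, sellers receive ps = pb + 8 for each unit, where pb is the price buyers pay.
On the curves, pb = 32.2 - 0.2q and ps = 96/7 + (1/7)q; the wedge ps − pb = 8 gives 96/7 + (1/7)q − (32.2 - 0.2q) = 8, so q' = 77.25.
Then pb = 32.2 − 0.2·77.25 = 16.75 and ps = 96/7 + (1/7)·77.25 = 24.75.
Buyers' price falls by p* − pb = 257/12 − 16.75 = 14/3; sellers' price rises by ps − p* = 24.75 − 257/12 = 10/3.
So producers capture (10/3)/8 = 5/12 of each unit of subsidy.

Producer share = 5/12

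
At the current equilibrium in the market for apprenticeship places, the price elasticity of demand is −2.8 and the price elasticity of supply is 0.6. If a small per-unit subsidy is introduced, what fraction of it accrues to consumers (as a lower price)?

Consumer share = 3/17

For a small subsidy around the equilibrium, the benefit split depends on the relative slopes, which at a point are proportional to the elasticities.
Buyer share = εs/(εs + |εd|) = 0.6/(0.6 + 2.8) = 3/17; seller share = |εd|/(εs + |εd|) = 14/17.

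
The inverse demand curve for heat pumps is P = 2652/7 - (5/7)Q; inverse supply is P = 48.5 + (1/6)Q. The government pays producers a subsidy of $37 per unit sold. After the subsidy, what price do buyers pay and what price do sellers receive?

Pre-subsidy: 2652/7 - (5/7)Q = 48.5 + (1/6)Q gives Q* = 375 and P* = 111.
With the subsidy, sellers receive Ps = Pb + 37 for each unit, where Pb is the price buyers pay.
On the curves, Pb = 2652/7 - (5/7)Q and Ps = 48.5 + (1/6)Q; the wedge Ps − Pb = 37 gives 48.5 + (1/6)Q − (2652/7 - (5/7)Q) = 37, so Q' = 417.
Then Pb = 2652/7 − (5/7)·417 = 81 and Ps = 48.5 + (1/6)·417 = 118.

Buyers pay $81; sellers receive $118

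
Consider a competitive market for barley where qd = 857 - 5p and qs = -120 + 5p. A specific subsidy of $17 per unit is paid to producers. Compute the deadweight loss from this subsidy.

Deadweight loss = $361.25

Pre-subsidy: 857 - 5p = -120 + 5p gives p* = 97.7, q* = 368.5.
With the subsidy, sellers receive ps = pb + 17 for each unit, where pb is the price buyers pay.
Supply in terms of pb becomes qs = -120 + 5(pb + 17) = -35 + 5pb. Setting this equal to demand: 857 - 5pb = -35 + 5pb, so pb = 89.2.
Sellers receive ps = 89.2 + 17 = 106.2; q' = 857 − 5·89.2 = 411.
The subsidy expands output by 411 − 368.5 = 42.5 past the efficient level; on those units the gap between marginal cost and willingness to pay runs from 0 up to 17.
DWL = ½ × 17 × 42.5 = 361.25.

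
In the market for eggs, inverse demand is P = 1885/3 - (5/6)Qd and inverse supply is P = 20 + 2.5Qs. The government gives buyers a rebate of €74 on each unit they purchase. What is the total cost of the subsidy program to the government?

Pre-subsidy: 1885/3 - (5/6)Q = 20 + 2.5Q gives Q* = 182.5 and P* = 476.25.
With the rebate, buyers effectively pay Pb = Ps − 74, where Ps is the price sellers receive.
On the curves, Pb = 1885/3 - (5/6)Q and Ps = 20 + 2.5Q; the wedge Ps − Pb = 74 gives 20 + 2.5Q − (1885/3 - (5/6)Q) = 74, so Q' = 204.7.
Then Pb = 1885/3 − (5/6)·204.7 = 457.75 and Ps = 20 + 2.5·204.7 = 531.75.
Government outlay = subsidy × quantity = 74 × 204.7 = 15147.8.

Government cost = €15147.8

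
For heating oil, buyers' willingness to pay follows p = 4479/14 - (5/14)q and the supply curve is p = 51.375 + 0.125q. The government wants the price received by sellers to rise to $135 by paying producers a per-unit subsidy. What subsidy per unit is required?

Required subsidy s = $54 per unit

At a seller price of 135, quantity supplied is -411 + 8·135 = 669.
Buyers absorb 669 only when they pay pb = 4479/14 − (5/14)·669 = 81.
s = ps − pb = 135 − 81 = 54.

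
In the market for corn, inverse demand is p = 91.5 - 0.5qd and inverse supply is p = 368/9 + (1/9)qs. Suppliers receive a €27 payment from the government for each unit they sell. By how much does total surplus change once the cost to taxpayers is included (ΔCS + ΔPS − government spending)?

Net change in total surplus = -6561/11

Pre-subsidy: 91.5 - 0.5q = 368/9 + (1/9)q gives q* = 911/11 and p* = 551/11.
With the subsidy, sellers receive ps = pb + 27 for each unit, where pb is the price buyers pay.
On the curves, pb = 91.5 - 0.5q and ps = 368/9 + (1/9)q; the wedge ps − pb = 27 gives 368/9 + (1/9)q − (91.5 - 0.5q) = 27, so q' = 127.
Then pb = 91.5 − 0.5·127 = 28 and ps = 368/9 + (1/9)·127 = 55.
ΔCS = ½(911/11 + 127)(551/11 − 28) = 280422/121; ΔPS = ½(911/11 + 127)(55 − 551/11) = 62316/121.
Government spending = 27 × 127 = 3429.
Net change = 280422/121 + 62316/121 − 3429 = -6561/11. The loss equals the DWL triangle ½·27·486/11.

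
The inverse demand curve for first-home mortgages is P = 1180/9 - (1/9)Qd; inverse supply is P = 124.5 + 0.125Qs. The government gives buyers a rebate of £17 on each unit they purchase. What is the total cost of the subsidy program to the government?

Pre-subsidy: 1180/9 - (1/9)Q = 124.5 + 0.125Q gives Q* = 28 and P* = 128.
With the rebate, buyers effectively pay Pb = Ps − 17, where Ps is the price sellers receive.
On the curves, Pb = 1180/9 - (1/9)Q and Ps = 124.5 + 0.125Q; the wedge Ps − Pb = 17 gives 124.5 + 0.125Q − (1180/9 - (1/9)Q) = 17, so Q' = 100.
Then Pb = 1180/9 − (1/9)·100 = 120 and Ps = 124.5 + 0.125·100 = 137.
Government outlay = subsidy × quantity = 17 × 100 = 1700.

Government cost = £1700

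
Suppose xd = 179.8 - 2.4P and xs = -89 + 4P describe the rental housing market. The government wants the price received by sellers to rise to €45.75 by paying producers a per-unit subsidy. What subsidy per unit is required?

At a seller price of 45.75, quantity supplied is -89 + 4·45.75 = 94.
Buyers absorb 94 only when they pay Pb with 179.8 − 2.4·Pb = 94, i.e. Pb = 35.75.
s = Ps − Pb = 45.75 − 35.75 = 10.

Required subsidy s = €10 per unit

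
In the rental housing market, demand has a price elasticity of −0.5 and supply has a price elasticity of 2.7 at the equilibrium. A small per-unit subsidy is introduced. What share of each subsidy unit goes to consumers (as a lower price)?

Consumer share = 0.84375

For a small subsidy around the equilibrium, the benefit split depends on the relative slopes, which at a point are proportional to the elasticities.
Buyer share = εs/(εs + |εd|) = 2.7/(2.7 + 0.5) = 0.84375; seller share = |εd|/(εs + |εd|) = 0.15625.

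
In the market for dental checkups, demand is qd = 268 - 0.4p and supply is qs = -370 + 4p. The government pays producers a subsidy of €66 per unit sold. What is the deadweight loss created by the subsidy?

Deadweight loss = €792

Pre-subsidy: 268 - 0.4p = -370 + 4p gives p* = 145, q* = 210.
With the subsidy, sellers receive ps = pb + 66 for each unit, where pb is the price buyers pay.
Supply in terms of pb becomes qs = -370 + 4(pb + 66) = -106 + 4pb. Setting this equal to demand: 268 - 0.4pb = -106 + 4pb, so pb = 85.
Sellers receive ps = 85 + 66 = 151; q' = 268 − 0.4·85 = 234.
The subsidy expands output by 234 − 210 = 24 past the efficient level; on those units the gap between marginal cost and willingness to pay runs from 0 up to 66.
DWL = ½ × 66 × 24 = 792.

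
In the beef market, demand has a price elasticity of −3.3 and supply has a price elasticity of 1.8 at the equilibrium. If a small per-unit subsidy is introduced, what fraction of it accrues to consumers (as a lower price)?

For a small subsidy around the equilibrium, the benefit split depends on the relative slopes, which at a point are proportional to the elasticities.
Buyer share = εs/(εs + |εd|) = 1.8/(1.8 + 3.3) = 6/17; seller share = |εd|/(εs + |εd|) = 11/17.

Consumer share = 6/17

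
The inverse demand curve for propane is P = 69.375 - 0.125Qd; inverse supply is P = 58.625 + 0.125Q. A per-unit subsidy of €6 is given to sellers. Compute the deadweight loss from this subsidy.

Pre-subsidy: 69.375 - 0.125Q = 58.625 + 0.125Q gives Q* = 43 and P* = 64.
With the subsidy, sellers receive Ps = Pb + 6 for each unit, where Pb is the price buyers pay.
On the curves, Pb = 69.375 - 0.125Q and Ps = 58.625 + 0.125Q; the wedge Ps − Pb = 6 gives 58.625 + 0.125Q − (69.375 - 0.125Q) = 6, so Q' = 67.
Then Pb = 69.375 − 0.125·67 = 61 and Ps = 58.625 + 0.125·67 = 67.
The subsidy expands output by 67 − 43 = 24 past the efficient level; on those units the gap between marginal cost and willingness to pay runs from 0 up to 6.
DWL = ½ × 6 × 24 = 72.

Deadweight loss = €72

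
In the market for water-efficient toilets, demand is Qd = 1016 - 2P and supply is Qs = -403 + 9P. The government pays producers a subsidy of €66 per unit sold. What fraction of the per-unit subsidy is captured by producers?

Pre-subsidy: 1016 - 2P = -403 + 9P gives P* = 129, Q* = 758.
With the subsidy, sellers receive Ps = Pb + 66 for each unit, where Pb is the price buyers pay.
Supply in terms of Pb becomes Qs = -403 + 9(Pb + 66) = 191 + 9Pb. Setting this equal to demand: 1016 - 2Pb = 191 + 9Pb, so Pb = 75.
Sellers receive Ps = 75 + 66 = 141; Q' = 1016 − 2·75 = 866.
Buyers' price falls by P* − Pb = 129 − 75 = 54; sellers' price rises by Ps − P* = 141 − 129 = 12.
So producers capture 12/66 = 2/11 of each unit of subsidy.

Producer share = 2/11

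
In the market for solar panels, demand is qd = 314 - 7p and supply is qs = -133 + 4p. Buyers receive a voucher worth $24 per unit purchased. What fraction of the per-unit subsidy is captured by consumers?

Pre-subsidy: 314 - 7p = -133 + 4p gives p* = 447/11, q* = 325/11.
With the rebate, buyers effectively pay pb = ps − 24, where ps is the price sellers receive.
Demand in terms of ps becomes qd = 314 − 7(ps − 24) = 482 - 7ps. Setting this equal to supply: 482 - 7ps = -133 + 4ps, so ps = 615/11.
Buyers pay pb = 615/11 − 24 = 351/11; q' = -133 + 4·(615/11) = 997/11.
Buyers' price falls by p* − pb = 447/11 − 351/11 = 96/11; sellers' price rises by ps − p* = 615/11 − 447/11 = 168/11.
So consumers capture (96/11)/24 = 4/11 of each unit of subsidy.

Consumer share = 4/11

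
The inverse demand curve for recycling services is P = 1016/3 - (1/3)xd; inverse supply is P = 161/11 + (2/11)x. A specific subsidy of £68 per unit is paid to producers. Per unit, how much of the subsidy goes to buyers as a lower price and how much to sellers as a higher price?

Pre-subsidy: 1016/3 - (1/3)x = 161/11 + (2/11)x gives x* = 629 and P* = 129.
With the subsidy, sellers receive Ps = Pb + 68 for each unit, where Pb is the price buyers pay.
On the curves, Pb = 1016/3 - (1/3)x and Ps = 161/11 + (2/11)x; the wedge Ps − Pb = 68 gives 161/11 + (2/11)x − (1016/3 - (1/3)x) = 68, so x' = 761.
Then Pb = 1016/3 − (1/3)·761 = 85 and Ps = 161/11 + (2/11)·761 = 153.
Buyers' price falls by P* − Pb = 129 − 85 = 44; sellers' price rises by Ps − P* = 153 − 129 = 24.

Buyers gain £44 per unit; sellers gain £24 per unit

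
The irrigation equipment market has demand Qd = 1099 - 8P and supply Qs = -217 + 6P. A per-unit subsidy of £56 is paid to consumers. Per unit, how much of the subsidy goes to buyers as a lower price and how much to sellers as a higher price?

Pre-subsidy: 1099 - 8P = -217 + 6P gives P* = 94, Q* = 347.
With the rebate, buyers effectively pay Pb = Ps − 56, where Ps is the price sellers receive.
Demand in terms of Ps becomes Qd = 1099 − 8(Ps − 56) = 1547 - 8Ps. Setting this equal to supply: 1547 - 8Ps = -217 + 6Ps, so Ps = 126.
Buyers pay Pb = 126 − 56 = 70; Q' = -217 + 6·126 = 539.
Buyers' price falls by P* − Pb = 94 − 70 = 24; sellers' price rises by Ps − P* = 126 − 94 = 32.

Buyers gain £24 per unit; sellers gain £32 per unit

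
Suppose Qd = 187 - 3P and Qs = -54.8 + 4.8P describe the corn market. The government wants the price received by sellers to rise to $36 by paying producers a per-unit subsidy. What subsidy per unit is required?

Required subsidy s = $13 per unit

At a seller price of 36, quantity supplied is -54.8 + 4.8·36 = 118.
Buyers absorb 118 only when they pay Pb with 187 − 3·Pb = 118, i.e. Pb = 23.
s = Ps − Pb = 36 − 23 = 13.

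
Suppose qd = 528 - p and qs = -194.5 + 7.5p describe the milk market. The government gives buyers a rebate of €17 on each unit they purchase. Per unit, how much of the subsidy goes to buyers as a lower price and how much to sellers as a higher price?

Pre-subsidy: 528 - p = -194.5 + 7.5p gives p* = 85, q* = 443.
With the rebate, buyers effectively pay pb = ps − 17, where ps is the price sellers receive.
Demand in terms of ps becomes qd = 528 − 1(ps − 17) = 545 - ps. Setting this equal to supply: 545 - ps = -194.5 + 7.5ps, so ps = 87.
Buyers pay pb = 87 − 17 = 70; q' = -194.5 + 7.5·87 = 458.
Buyers' price falls by p* − pb = 85 − 70 = 15; sellers' price rises by ps − p* = 87 − 85 = 2.

Buyers gain €15 per unit; sellers gain €2 per unit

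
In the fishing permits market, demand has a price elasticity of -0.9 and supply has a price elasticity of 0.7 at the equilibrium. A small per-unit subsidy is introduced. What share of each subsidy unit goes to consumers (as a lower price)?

Consumer share = 0.4375

For a small subsidy around the equilibrium, the benefit split depends on the relative slopes, which at a point are proportional to the elasticities.
Buyer share = εs/(εs + |εd|) = 0.7/(0.7 + 0.9) = 0.4375; seller share = |εd|/(εs + |εd|) = 0.5625.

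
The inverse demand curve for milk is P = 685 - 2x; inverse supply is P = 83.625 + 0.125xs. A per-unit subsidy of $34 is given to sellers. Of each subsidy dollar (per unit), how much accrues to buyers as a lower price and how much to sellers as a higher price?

Buyers gain $32 per unit; sellers gain $2 per unit

Pre-subsidy: 685 - 2x = 83.625 + 0.125x gives x* = 283 and P* = 119.
With the subsidy, sellers receive Ps = Pb + 34 for each unit, where Pb is the price buyers pay.
On the curves, Pb = 685 - 2x and Ps = 83.625 + 0.125x; the wedge Ps − Pb = 34 gives 83.625 + 0.125x − (685 - 2x) = 34, so x' = 299.
Then Pb = 685 − 2·299 = 87 and Ps = 83.625 + 0.125·299 = 121.
Buyers' price falls by P* − Pb = 119 − 87 = 32; sellers' price rises by Ps − P* = 121 − 119 = 2.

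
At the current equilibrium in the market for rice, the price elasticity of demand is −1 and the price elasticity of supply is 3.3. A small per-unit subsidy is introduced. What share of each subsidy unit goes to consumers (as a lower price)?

For a small subsidy around the equilibrium, the benefit split depends on the relative slopes, which at a point are proportional to the elasticities.
Buyer share = εs/(εs + |εd|) = 3.3/(3.3 + 1) = 33/43; seller share = |εd|/(εs + |εd|) = 10/43.

Consumer share = 33/43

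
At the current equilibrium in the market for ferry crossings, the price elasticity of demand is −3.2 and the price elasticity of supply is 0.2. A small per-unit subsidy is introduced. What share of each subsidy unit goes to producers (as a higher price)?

Producer share = 16/17

For a small subsidy around the equilibrium, the benefit split depends on the relative slopes, which at a point are proportional to the elasticities.
Buyer share = εs/(εs + |εd|) = 0.2/(0.2 + 3.2) = 1/17; seller share = |εd|/(εs + |εd|) = 16/17.
So producers capture 16/17 of the subsidy.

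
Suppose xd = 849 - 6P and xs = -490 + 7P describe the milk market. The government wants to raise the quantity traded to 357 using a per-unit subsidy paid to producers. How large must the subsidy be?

At x = 357, invert demand for the buyer price: Pb = (849 − 357)/6 = 82; invert supply for the seller price: Ps = (357 − (-490))/7 = 121.
The subsidy must fill the gap: s = Ps − Pb = 121 − 82 = 39.

Required subsidy s = 39 per unit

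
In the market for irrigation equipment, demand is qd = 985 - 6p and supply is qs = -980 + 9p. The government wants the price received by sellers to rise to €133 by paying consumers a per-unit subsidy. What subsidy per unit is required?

Required subsidy s = €5 per unit

At a seller price of 133, quantity supplied is -980 + 9·133 = 217.
Buyers absorb 217 only when they pay pb with 985 − 6·pb = 217, i.e. pb = 128.
s = ps − pb = 133 − 128 = 5.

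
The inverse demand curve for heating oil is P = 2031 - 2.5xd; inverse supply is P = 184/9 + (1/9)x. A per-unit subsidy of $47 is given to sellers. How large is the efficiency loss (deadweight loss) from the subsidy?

Deadweight loss = $423

Pre-subsidy: 2031 - 2.5x = 184/9 + (1/9)x gives x* = 770 and P* = 106.
With the subsidy, sellers receive Ps = Pb + 47 for each unit, where Pb is the price buyers pay.
On the curves, Pb = 2031 - 2.5x and Ps = 184/9 + (1/9)x; the wedge Ps − Pb = 47 gives 184/9 + (1/9)x − (2031 - 2.5x) = 47, so x' = 788.
Then Pb = 2031 − 2.5·788 = 61 and Ps = 184/9 + (1/9)·788 = 108.
The subsidy expands output by 788 − 770 = 18 past the efficient level; on those units the gap between marginal cost and willingness to pay runs from 0 up to 47.
DWL = ½ × 47 × 18 = 423.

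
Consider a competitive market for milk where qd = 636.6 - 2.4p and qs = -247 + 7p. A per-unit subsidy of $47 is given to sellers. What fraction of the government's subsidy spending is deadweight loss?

Pre-subsidy: 636.6 - 2.4p = -247 + 7p gives p* = 94, q* = 411.
With the subsidy, sellers receive ps = pb + 47 for each unit, where pb is the price buyers pay.
Supply in terms of pb becomes qs = -247 + 7(pb + 47) = 82 + 7pb. Setting this equal to demand: 636.6 - 2.4pb = 82 + 7pb, so pb = 59.
Sellers receive ps = 59 + 47 = 106; q' = 636.6 − 2.4·59 = 495.
ΔCS = ½(411 + 495)(94 − 59) = 15855; ΔPS = ½(411 + 495)(106 − 94) = 5436.
Government spending = 47 × 495 = 23265.
DWL = ½ × 47 × (495 − 411) = 1974; fraction = 1974 / 23265 = 14/165.

DWL / government spending = 14/165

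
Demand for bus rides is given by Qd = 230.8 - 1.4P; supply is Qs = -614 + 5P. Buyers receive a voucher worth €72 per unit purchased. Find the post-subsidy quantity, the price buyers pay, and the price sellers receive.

Pre-subsidy: 230.8 - 1.4P = -614 + 5P gives P* = 132, Q* = 46.
With the rebate, buyers effectively pay Pb = Ps − 72, where Ps is the price sellers receive.
Demand in terms of Ps becomes Qd = 230.8 − 1.4(Ps − 72) = 331.6 - 1.4Ps. Setting this equal to supply: 331.6 - 1.4Ps = -614 + 5Ps, so Ps = 147.75.
Buyers pay Pb = 147.75 − 72 = 75.75; Q' = -614 + 5·147.75 = 124.75.

Q' = 124.75; buyers pay €75.75; sellers receive €147.75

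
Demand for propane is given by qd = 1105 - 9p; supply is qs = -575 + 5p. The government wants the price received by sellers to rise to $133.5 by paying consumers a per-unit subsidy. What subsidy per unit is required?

At a seller price of 133.5, quantity supplied is -575 + 5·133.5 = 92.5.
Buyers absorb 92.5 only when they pay pb with 1105 − 9·pb = 92.5, i.e. pb = 112.5.
s = ps − pb = 133.5 − 112.5 = 21.

Required subsidy s = $21 per unit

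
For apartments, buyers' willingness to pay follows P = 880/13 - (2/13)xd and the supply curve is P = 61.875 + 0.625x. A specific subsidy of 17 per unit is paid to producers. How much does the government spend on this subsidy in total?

Government cost = 13447/27

Pre-subsidy: 880/13 - (2/13)x = 61.875 + 0.625x gives x* = 605/81 and P* = 5390/81.
With the subsidy, sellers receive Ps = Pb + 17 for each unit, where Pb is the price buyers pay.
On the curves, Pb = 880/13 - (2/13)x and Ps = 61.875 + 0.625x; the wedge Ps − Pb = 17 gives 61.875 + 0.625x − (880/13 - (2/13)x) = 17, so x' = 791/27.
Then Pb = 880/13 − (2/13)·(791/27) = 1706/27 and Ps = 61.875 + 0.625·(791/27) = 2165/27.
Government outlay = subsidy × quantity = 17 × 791/27 = 13447/27.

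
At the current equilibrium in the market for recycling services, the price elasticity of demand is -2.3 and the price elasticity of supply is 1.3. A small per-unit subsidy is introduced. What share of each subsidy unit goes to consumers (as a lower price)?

Consumer share = 13/36

For a small subsidy around the equilibrium, the benefit split depends on the relative slopes, which at a point are proportional to the elasticities.
Buyer share = εs/(εs + |εd|) = 1.3/(1.3 + 2.3) = 13/36; seller share = |εd|/(εs + |εd|) = 23/36.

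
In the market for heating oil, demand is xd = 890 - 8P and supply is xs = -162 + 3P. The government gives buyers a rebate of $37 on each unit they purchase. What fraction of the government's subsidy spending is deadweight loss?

Pre-subsidy: 890 - 8P = -162 + 3P gives P* = 1052/11, x* = 1374/11.
With the rebate, buyers effectively pay Pb = Ps − 37, where Ps is the price sellers receive.
Demand in terms of Ps becomes xd = 890 − 8(Ps − 37) = 1186 - 8Ps. Setting this equal to supply: 1186 - 8Ps = -162 + 3Ps, so Ps = 1348/11.
Buyers pay Pb = 1348/11 − 37 = 941/11; x' = -162 + 3·(1348/11) = 2262/11.
ΔCS = ½(1374/11 + 2262/11)(1052/11 − 941/11) = 201798/121; ΔPS = ½(1374/11 + 2262/11)(1348/11 − 1052/11) = 538128/121.
Government spending = 37 × 2262/11 = 83694/11.
DWL = ½ × 37 × (2262/11 − 1374/11) = 16428/11; fraction = (16428/11) / (83694/11) = 74/377.

DWL / government spending = 74/377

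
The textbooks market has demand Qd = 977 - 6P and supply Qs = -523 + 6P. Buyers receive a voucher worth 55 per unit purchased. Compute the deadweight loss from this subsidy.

Pre-subsidy: 977 - 6P = -523 + 6P gives P* = 125, Q* = 227.
With the rebate, buyers effectively pay Pb = Ps − 55, where Ps is the price sellers receive.
Demand in terms of Ps becomes Qd = 977 − 6(Ps − 55) = 1307 - 6Ps. Setting this equal to supply: 1307 - 6Ps = -523 + 6Ps, so Ps = 152.5.
Buyers pay Pb = 152.5 − 55 = 97.5; Q' = -523 + 6·152.5 = 392.
The subsidy expands output by 392 − 227 = 165 past the efficient level; on those units the gap between marginal cost and willingness to pay runs from 0 up to 55.
DWL = ½ × 55 × 165 = 4537.5.

Deadweight loss = 4537.5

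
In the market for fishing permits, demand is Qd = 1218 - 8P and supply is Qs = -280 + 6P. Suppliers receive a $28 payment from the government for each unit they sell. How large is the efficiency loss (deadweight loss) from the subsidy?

Deadweight loss = $1344

Pre-subsidy: 1218 - 8P = -280 + 6P gives P* = 107, Q* = 362.
With the subsidy, sellers receive Ps = Pb + 28 for each unit, where Pb is the price buyers pay.
Supply in terms of Pb becomes Qs = -280 + 6(Pb + 28) = -112 + 6Pb. Setting this equal to demand: 1218 - 8Pb = -112 + 6Pb, so Pb = 95.
Sellers receive Ps = 95 + 28 = 123; Q' = 1218 − 8·95 = 458.
The subsidy expands output by 458 − 362 = 96 past the efficient level; on those units the gap between marginal cost and willingness to pay runs from 0 up to 28.
DWL = ½ × 28 × 96 = 1344.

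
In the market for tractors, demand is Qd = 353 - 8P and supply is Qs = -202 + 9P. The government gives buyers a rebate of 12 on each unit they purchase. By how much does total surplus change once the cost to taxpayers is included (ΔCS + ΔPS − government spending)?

Net change in total surplus = -5184/17

Pre-subsidy: 353 - 8P = -202 + 9P gives P* = 555/17, Q* = 1561/17.
With the rebate, buyers effectively pay Pb = Ps − 12, where Ps is the price sellers receive.
Demand in terms of Ps becomes Qd = 353 − 8(Ps − 12) = 449 - 8Ps. Setting this equal to supply: 449 - 8Ps = -202 + 9Ps, so Ps = 651/17.
Buyers pay Pb = 651/17 − 12 = 447/17; Q' = -202 + 9·(651/17) = 2425/17.
ΔCS = ½(1561/17 + 2425/17)(555/17 − 447/17) = 215244/289; ΔPS = ½(1561/17 + 2425/17)(651/17 − 555/17) = 191328/289.
Government spending = 12 × 2425/17 = 29100/17.
Net change = 215244/289 + 191328/289 − 29100/17 = -5184/17. The loss equals the DWL triangle ½·12·864/17.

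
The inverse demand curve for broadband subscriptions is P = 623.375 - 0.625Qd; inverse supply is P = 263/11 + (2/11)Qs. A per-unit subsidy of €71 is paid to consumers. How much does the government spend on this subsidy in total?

Pre-subsidy: 623.375 - 0.625Q = 263/11 + (2/11)Q gives Q* = 743 and P* = 159.
With the rebate, buyers effectively pay Pb = Ps − 71, where Ps is the price sellers receive.
On the curves, Pb = 623.375 - 0.625Q and Ps = 263/11 + (2/11)Q; the wedge Ps − Pb = 71 gives 263/11 + (2/11)Q − (623.375 - 0.625Q) = 71, so Q' = 831.
Then Pb = 623.375 − 0.625·831 = 104 and Ps = 263/11 + (2/11)·831 = 175.
Government outlay = subsidy × quantity = 71 × 831 = 59001.

Government cost = €59001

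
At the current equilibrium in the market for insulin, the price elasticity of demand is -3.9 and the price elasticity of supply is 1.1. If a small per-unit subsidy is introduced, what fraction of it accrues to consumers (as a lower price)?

For a small subsidy around the equilibrium, the benefit split depends on the relative slopes, which at a point are proportional to the elasticities.
Buyer share = εs/(εs + |εd|) = 1.1/(1.1 + 3.9) = 0.22; seller share = |εd|/(εs + |εd|) = 0.78.

Consumer share = 0.22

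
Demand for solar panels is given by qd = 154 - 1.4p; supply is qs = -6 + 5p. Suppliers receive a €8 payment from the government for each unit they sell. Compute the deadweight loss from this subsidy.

Pre-subsidy: 154 - 1.4p = -6 + 5p gives p* = 25, q* = 119.
With the subsidy, sellers receive ps = pb + 8 for each unit, where pb is the price buyers pay.
Supply in terms of pb becomes qs = -6 + 5(pb + 8) = 34 + 5pb. Setting this equal to demand: 154 - 1.4pb = 34 + 5pb, so pb = 18.75.
Sellers receive ps = 18.75 + 8 = 26.75; q' = 154 − 1.4·18.75 = 127.75.
The subsidy expands output by 127.75 − 119 = 8.75 past the efficient level; on those units the gap between marginal cost and willingness to pay runs from 0 up to 8.
DWL = ½ × 8 × 8.75 = 35.

Deadweight loss = €35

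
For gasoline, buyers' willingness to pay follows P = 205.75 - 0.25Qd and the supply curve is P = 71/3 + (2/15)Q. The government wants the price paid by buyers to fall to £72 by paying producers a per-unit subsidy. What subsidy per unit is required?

At a buyer price of 72, quantity demanded is 823 − 4·72 = 535.
Sellers supply 535 only when they receive Ps = 71/3 + (2/15)·535 = 95.
s = Ps − Pb = 95 − 72 = 23.

Required subsidy s = £23 per unit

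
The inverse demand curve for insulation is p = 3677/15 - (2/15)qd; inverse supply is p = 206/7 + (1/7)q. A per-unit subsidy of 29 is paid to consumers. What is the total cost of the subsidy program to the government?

Pre-subsidy: 3677/15 - (2/15)q = 206/7 + (1/7)q gives q* = 781 and p* = 141.
With the rebate, buyers effectively pay pb = ps − 29, where ps is the price sellers receive.
On the curves, pb = 3677/15 - (2/15)q and ps = 206/7 + (1/7)q; the wedge ps − pb = 29 gives 206/7 + (1/7)q − (3677/15 - (2/15)q) = 29, so q' = 886.
Then pb = 3677/15 − (2/15)·886 = 127 and ps = 206/7 + (1/7)·886 = 156.
Government outlay = subsidy × quantity = 29 × 886 = 25694.

Government cost = 25694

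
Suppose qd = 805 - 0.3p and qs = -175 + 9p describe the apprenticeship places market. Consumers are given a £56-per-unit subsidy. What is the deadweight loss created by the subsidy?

Deadweight loss = 14112/31

Pre-subsidy: 805 - 0.3p = -175 + 9p gives p* = 9800/93, q* = 23975/31.
With the rebate, buyers effectively pay pb = ps − 56, where ps is the price sellers receive.
Demand in terms of ps becomes qd = 805 − 0.3(ps − 56) = 821.8 - 0.3ps. Setting this equal to supply: 821.8 - 0.3ps = -175 + 9ps, so ps = 9968/93.
Buyers pay pb = 9968/93 − 56 = 4760/93; q' = -175 + 9·(9968/93) = 24479/31.
The subsidy expands output by 24479/31 − 23975/31 = 504/31 past the efficient level; on those units the gap between marginal cost and willingness to pay runs from 0 up to 56.
DWL = ½ × 56 × 504/31 = 14112/31.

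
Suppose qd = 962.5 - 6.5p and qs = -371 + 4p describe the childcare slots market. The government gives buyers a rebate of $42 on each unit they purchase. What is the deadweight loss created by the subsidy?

Pre-subsidy: 962.5 - 6.5p = -371 + 4p gives p* = 127, q* = 137.
With the rebate, buyers effectively pay pb = ps − 42, where ps is the price sellers receive.
Demand in terms of ps becomes qd = 962.5 − 6.5(ps − 42) = 1235.5 - 6.5ps. Setting this equal to supply: 1235.5 - 6.5ps = -371 + 4ps, so ps = 153.
Buyers pay pb = 153 − 42 = 111; q' = -371 + 4·153 = 241.
The subsidy expands output by 241 − 137 = 104 past the efficient level; on those units the gap between marginal cost and willingness to pay runs from 0 up to 42.
DWL = ½ × 42 × 104 = 2184.

Deadweight loss = $2184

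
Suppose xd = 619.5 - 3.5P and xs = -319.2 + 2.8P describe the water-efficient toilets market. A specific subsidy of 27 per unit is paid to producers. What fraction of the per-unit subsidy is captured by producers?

Pre-subsidy: 619.5 - 3.5P = -319.2 + 2.8P gives P* = 149, x* = 98.
With the subsidy, sellers receive Ps = Pb + 27 for each unit, where Pb is the price buyers pay.
Supply in terms of Pb becomes xs = -319.2 + 2.8(Pb + 27) = -243.6 + 2.8Pb. Setting this equal to demand: 619.5 - 3.5Pb = -243.6 + 2.8Pb, so Pb = 137.
Sellers receive Ps = 137 + 27 = 164; x' = 619.5 − 3.5·137 = 140.
Buyers' price falls by P* − Pb = 149 − 137 = 12; sellers' price rises by Ps − P* = 164 − 149 = 15.
So producers capture 15/27 = 5/9 of each unit of subsidy.

Producer share = 5/9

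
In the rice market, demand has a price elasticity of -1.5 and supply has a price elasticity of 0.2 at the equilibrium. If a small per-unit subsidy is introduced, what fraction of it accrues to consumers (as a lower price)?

Consumer share = 2/17

For a small subsidy around the equilibrium, the benefit split depends on the relative slopes, which at a point are proportional to the elasticities.
Buyer share = εs/(εs + |εd|) = 0.2/(0.2 + 1.5) = 2/17; seller share = |εd|/(εs + |εd|) = 15/17.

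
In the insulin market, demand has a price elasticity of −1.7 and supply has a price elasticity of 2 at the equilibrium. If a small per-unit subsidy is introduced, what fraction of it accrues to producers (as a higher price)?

For a small subsidy around the equilibrium, the benefit split depends on the relative slopes, which at a point are proportional to the elasticities.
Buyer share = εs/(εs + |εd|) = 2/(2 + 1.7) = 20/37; seller share = |εd|/(εs + |εd|) = 17/37.
So producers capture 17/37 of the subsidy.

Producer share = 17/37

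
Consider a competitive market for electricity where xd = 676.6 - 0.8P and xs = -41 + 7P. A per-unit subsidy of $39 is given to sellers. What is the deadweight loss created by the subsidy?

Pre-subsidy: 676.6 - 0.8P = -41 + 7P gives P* = 92, x* = 603.
With the subsidy, sellers receive Ps = Pb + 39 for each unit, where Pb is the price buyers pay.
Supply in terms of Pb becomes xs = -41 + 7(Pb + 39) = 232 + 7Pb. Setting this equal to demand: 676.6 - 0.8Pb = 232 + 7Pb, so Pb = 57.
Sellers receive Ps = 57 + 39 = 96; x' = 676.6 − 0.8·57 = 631.
The subsidy expands output by 631 − 603 = 28 past the efficient level; on those units the gap between marginal cost and willingness to pay runs from 0 up to 39.
DWL = ½ × 39 × 28 = 546.

Deadweight loss = $546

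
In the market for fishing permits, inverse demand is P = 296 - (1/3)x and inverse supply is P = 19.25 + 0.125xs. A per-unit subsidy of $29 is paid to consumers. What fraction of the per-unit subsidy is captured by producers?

Producer share = 3/11

Pre-subsidy: 296 - (1/3)x = 19.25 + 0.125x gives x* = 6642/11 and P* = 1042/11.
With the rebate, buyers effectively pay Pb = Ps − 29, where Ps is the price sellers receive.
On the curves, Pb = 296 - (1/3)x and Ps = 19.25 + 0.125x; the wedge Ps − Pb = 29 gives 19.25 + 0.125x − (296 - (1/3)x) = 29, so x' = 7338/11.
Then Pb = 296 − (1/3)·(7338/11) = 810/11 and Ps = 19.25 + 0.125·(7338/11) = 1129/11.
Buyers' price falls by P* − Pb = 1042/11 − 810/11 = 232/11; sellers' price rises by Ps − P* = 1129/11 − 1042/11 = 87/11.
So producers capture (87/11)/29 = 3/11 of each unit of subsidy.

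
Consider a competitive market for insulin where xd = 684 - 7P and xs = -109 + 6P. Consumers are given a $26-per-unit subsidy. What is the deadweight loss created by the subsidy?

Deadweight loss = $1092

Pre-subsidy: 684 - 7P = -109 + 6P gives P* = 61, x* = 257.
With the rebate, buyers effectively pay Pb = Ps − 26, where Ps is the price sellers receive.
Demand in terms of Ps becomes xd = 684 − 7(Ps − 26) = 866 - 7Ps. Setting this equal to supply: 866 - 7Ps = -109 + 6Ps, so Ps = 75.
Buyers pay Pb = 75 − 26 = 49; x' = -109 + 6·75 = 341.
The subsidy expands output by 341 − 257 = 84 past the efficient level; on those units the gap between marginal cost and willingness to pay runs from 0 up to 26.
DWL = ½ × 26 × 84 = 1092.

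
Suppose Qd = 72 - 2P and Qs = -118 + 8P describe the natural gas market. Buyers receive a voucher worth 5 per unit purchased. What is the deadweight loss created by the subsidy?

Pre-subsidy: 72 - 2P = -118 + 8P gives P* = 19, Q* = 34.
With the rebate, buyers effectively pay Pb = Ps − 5, where Ps is the price sellers receive.
Demand in terms of Ps becomes Qd = 72 − 2(Ps − 5) = 82 - 2Ps. Setting this equal to supply: 82 - 2Ps = -118 + 8Ps, so Ps = 20.
Buyers pay Pb = 20 − 5 = 15; Q' = -118 + 8·20 = 42.
The subsidy expands output by 42 − 34 = 8 past the efficient level; on those units the gap between marginal cost and willingness to pay runs from 0 up to 5.
DWL = ½ × 5 × 8 = 20.

Deadweight loss = 20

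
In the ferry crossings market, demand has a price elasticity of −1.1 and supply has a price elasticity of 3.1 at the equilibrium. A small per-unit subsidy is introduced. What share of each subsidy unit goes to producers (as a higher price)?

For a small subsidy around the equilibrium, the benefit split depends on the relative slopes, which at a point are proportional to the elasticities.
Buyer share = εs/(εs + |εd|) = 3.1/(3.1 + 1.1) = 31/42; seller share = |εd|/(εs + |εd|) = 11/42.
So producers capture 11/42 of the subsidy.

Producer share = 11/42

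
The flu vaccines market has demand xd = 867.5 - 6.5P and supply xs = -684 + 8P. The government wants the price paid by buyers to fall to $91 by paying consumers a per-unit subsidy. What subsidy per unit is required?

Required subsidy s = $29 per unit

At a buyer price of 91, quantity demanded is 867.5 − 6.5·91 = 276.
Sellers supply 276 only when they receive Ps with -684 + 8·Ps = 276, i.e. Ps = 120.
s = Ps − Pb = 120 − 91 = 29.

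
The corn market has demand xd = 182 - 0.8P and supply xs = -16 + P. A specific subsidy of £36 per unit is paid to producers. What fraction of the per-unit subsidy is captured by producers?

Pre-subsidy: 182 - 0.8P = -16 + P gives P* = 110, x* = 94.
With the subsidy, sellers receive Ps = Pb + 36 for each unit, where Pb is the price buyers pay.
Supply in terms of Pb becomes xs = -16 + 1(Pb + 36) = 20 + Pb. Setting this equal to demand: 182 - 0.8Pb = 20 + Pb, so Pb = 90.
Sellers receive Ps = 90 + 36 = 126; x' = 182 − 0.8·90 = 110.
Buyers' price falls by P* − Pb = 110 − 90 = 20; sellers' price rises by Ps − P* = 126 − 110 = 16.
So producers capture 16/36 = 4/9 of each unit of subsidy.

Producer share = 4/9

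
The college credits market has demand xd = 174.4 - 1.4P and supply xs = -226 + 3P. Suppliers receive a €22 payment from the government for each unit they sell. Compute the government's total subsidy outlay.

Pre-subsidy: 174.4 - 1.4P = -226 + 3P gives P* = 91, x* = 47.
With the subsidy, sellers receive Ps = Pb + 22 for each unit, where Pb is the price buyers pay.
Supply in terms of Pb becomes xs = -226 + 3(Pb + 22) = -160 + 3Pb. Setting this equal to demand: 174.4 - 1.4Pb = -160 + 3Pb, so Pb = 76.
Sellers receive Ps = 76 + 22 = 98; x' = 174.4 − 1.4·76 = 68.
Government outlay = subsidy × quantity = 22 × 68 = 1496.

Government cost = €1496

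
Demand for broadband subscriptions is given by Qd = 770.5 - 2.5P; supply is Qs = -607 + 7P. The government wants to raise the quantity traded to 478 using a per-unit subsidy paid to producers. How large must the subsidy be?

At Q = 478, invert demand for the buyer price: Pb = (770.5 − 478)/2.5 = 117; invert supply for the seller price: Ps = (478 − (-607))/7 = 155.
The subsidy must fill the gap: s = Ps − Pb = 155 − 117 = 38.

Required subsidy s = 38 per unit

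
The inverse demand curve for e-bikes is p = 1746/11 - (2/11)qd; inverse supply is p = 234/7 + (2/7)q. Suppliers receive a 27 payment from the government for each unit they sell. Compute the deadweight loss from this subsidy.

Pre-subsidy: 1746/11 - (2/11)q = 234/7 + (2/7)q gives q* = 268 and p* = 110.
With the subsidy, sellers receive ps = pb + 27 for each unit, where pb is the price buyers pay.
On the curves, pb = 1746/11 - (2/11)q and ps = 234/7 + (2/7)q; the wedge ps − pb = 27 gives 234/7 + (2/7)q − (1746/11 - (2/11)q) = 27, so q' = 325.75.
Then pb = 1746/11 − (2/11)·325.75 = 99.5 and ps = 234/7 + (2/7)·325.75 = 126.5.
The subsidy expands output by 325.75 − 268 = 57.75 past the efficient level; on those units the gap between marginal cost and willingness to pay runs from 0 up to 27.
DWL = ½ × 27 × 57.75 = 779.625.

Deadweight loss = 779.625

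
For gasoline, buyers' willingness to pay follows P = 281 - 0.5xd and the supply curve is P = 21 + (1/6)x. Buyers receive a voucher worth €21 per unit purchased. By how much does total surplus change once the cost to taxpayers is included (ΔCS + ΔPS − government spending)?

Pre-subsidy: 281 - 0.5x = 21 + (1/6)x gives x* = 390 and P* = 86.
With the rebate, buyers effectively pay Pb = Ps − 21, where Ps is the price sellers receive.
On the curves, Pb = 281 - 0.5x and Ps = 21 + (1/6)x; the wedge Ps − Pb = 21 gives 21 + (1/6)x − (281 - 0.5x) = 21, so x' = 421.5.
Then Pb = 281 − 0.5·421.5 = 70.25 and Ps = 21 + (1/6)·421.5 = 91.25.
ΔCS = ½(390 + 421.5)(86 − 70.25) = 6390.5625; ΔPS = ½(390 + 421.5)(91.25 − 86) = 2130.1875.
Government spending = 21 × 421.5 = 8851.5.
Net change = 6390.5625 + 2130.1875 − 8851.5 = -330.75. The loss equals the DWL triangle ½·21·31.5.

Net change in total surplus = -€330.75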